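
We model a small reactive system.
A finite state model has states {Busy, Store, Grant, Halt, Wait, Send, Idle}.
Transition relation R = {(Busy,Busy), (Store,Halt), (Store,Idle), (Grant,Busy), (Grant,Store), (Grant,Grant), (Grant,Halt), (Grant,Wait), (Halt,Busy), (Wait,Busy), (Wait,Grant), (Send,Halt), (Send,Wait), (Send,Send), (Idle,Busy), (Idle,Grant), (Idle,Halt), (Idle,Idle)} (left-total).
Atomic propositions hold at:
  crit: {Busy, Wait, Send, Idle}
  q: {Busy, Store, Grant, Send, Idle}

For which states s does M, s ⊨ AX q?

Sat(AX q) = {s : every successor in {Busy, Store, Grant, Send, Idle}} = {Busy, Halt, Wait}

{Busy, Halt, Wait}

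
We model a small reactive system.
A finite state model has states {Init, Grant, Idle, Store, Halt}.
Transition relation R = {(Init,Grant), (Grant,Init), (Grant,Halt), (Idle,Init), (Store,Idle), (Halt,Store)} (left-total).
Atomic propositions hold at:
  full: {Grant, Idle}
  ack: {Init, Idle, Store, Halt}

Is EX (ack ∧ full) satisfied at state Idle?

Sat(ack ∧ full) = {Idle}
Sat(EX (ack ∧ full)) = {s : some successor in {Idle}} = {Store}
Idle ∉ Sat(EX (ack ∧ full)) = {Store}, so the formula does not hold at Idle.

No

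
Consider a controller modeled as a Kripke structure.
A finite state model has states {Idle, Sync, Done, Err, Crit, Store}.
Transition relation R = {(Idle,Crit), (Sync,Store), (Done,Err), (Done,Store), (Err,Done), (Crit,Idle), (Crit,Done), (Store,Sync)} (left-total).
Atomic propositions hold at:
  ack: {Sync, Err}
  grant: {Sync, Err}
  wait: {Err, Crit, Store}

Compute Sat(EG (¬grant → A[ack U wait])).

{Sync, Store}

Sat(¬grant) = {Idle, Done, Crit, Store}
A[ack U wait]: least fixpoint, start Z0 = Sat(wait) = {Err, Crit, Store}, add states in Sat(ack) with every successor in Z. Z1 = {Sync, Err, Crit, Store}; fixed.
Sat(A[ack U wait]) = {Sync, Err, Crit, Store}
Sat(¬grant → A[ack U wait]) = {Sync, Err, Crit, Store}
EG (¬grant → A[ack U wait]): greatest fixpoint, start Z0 = {Sync, Err, Crit, Store}, keep only states in Sat with some successor in Z. Z1 = {Sync, Store}; fixed.
Sat(EG (¬grant → A[ack U wait])) = {Sync, Store}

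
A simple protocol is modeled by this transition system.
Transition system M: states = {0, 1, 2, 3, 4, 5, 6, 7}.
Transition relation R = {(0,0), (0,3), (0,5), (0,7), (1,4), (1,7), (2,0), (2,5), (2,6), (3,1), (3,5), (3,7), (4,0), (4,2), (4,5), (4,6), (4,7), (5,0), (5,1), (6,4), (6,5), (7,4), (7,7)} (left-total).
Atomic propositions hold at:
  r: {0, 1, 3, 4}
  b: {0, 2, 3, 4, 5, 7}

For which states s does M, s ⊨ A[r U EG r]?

EG r: greatest fixpoint, start Z0 = {0, 1, 3, 4}, keep only states in Sat with some successor in Z. Already a fixed point.
Sat(EG r) = {0, 1, 3, 4}
A[r U EG r]: least fixpoint, start Z0 = Sat(EG r) = {0, 1, 3, 4}, add states in Sat(r) with every successor in Z. Already a fixed point.
Sat(A[r U EG r]) = {0, 1, 3, 4}

{0, 1, 3, 4}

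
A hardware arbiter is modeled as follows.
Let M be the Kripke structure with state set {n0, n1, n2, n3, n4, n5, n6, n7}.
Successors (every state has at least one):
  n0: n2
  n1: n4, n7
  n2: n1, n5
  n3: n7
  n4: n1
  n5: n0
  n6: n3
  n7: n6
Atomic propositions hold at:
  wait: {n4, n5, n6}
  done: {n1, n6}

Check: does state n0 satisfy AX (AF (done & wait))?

Sat(done & wait) = {n6}
AF (done & wait): least fixpoint, start Z0 = {n6}, add states with every successor in Z. Z1 = {n6, n7}; Z2 = {n3, n6, n7}; fixed.
Sat(AF (done & wait)) = {n3, n6, n7}
Sat(AX (AF (done & wait))) = {s : every successor in {n3, n6, n7}} = {n3, n6, n7}
n0 ∉ Sat(AX (AF (done & wait))) = {n3, n6, n7}, so the formula does not hold at n0.

No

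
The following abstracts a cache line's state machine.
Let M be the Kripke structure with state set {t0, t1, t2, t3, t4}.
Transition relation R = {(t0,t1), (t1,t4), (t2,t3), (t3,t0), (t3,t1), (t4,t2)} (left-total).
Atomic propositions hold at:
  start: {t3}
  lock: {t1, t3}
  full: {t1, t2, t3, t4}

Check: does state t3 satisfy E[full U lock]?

Yes

E[full U lock]: least fixpoint, start Z0 = Sat(lock) = {t1, t3}, add states in Sat(full) with some successor in Z. Z1 = {t1, t2, t3}; Z2 = {t1, t2, t3, t4}; fixed.
Sat(E[full U lock]) = {t1, t2, t3, t4}
t3 ∈ Sat(E[full U lock]) = {t1, t2, t3, t4}, so the formula holds at t3.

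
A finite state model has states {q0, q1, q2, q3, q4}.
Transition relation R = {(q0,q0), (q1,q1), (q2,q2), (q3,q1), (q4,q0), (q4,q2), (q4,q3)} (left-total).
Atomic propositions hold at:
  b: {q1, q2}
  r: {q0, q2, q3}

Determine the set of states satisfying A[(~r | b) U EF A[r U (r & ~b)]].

{q0, q3, q4}

Sat(~r) = {q1, q4}
Sat(~r | b) = {q1, q2, q4}
Sat(~b) = {q0, q3, q4}
Sat(r & ~b) = {q0, q3}
A[r U (r & ~b)]: least fixpoint, start Z0 = Sat((r & ~b)) = {q0, q3}, add states in Sat(r) with every successor in Z. Already a fixed point.
Sat(A[r U (r & ~b)]) = {q0, q3}
EF A[r U (r & ~b)]: least fixpoint, start Z0 = {q0, q3}, add states with some successor in Z. Z1 = {q0, q3, q4}; fixed.
Sat(EF A[r U (r & ~b)]) = {q0, q3, q4}
A[(~r | b) U EF A[r U (r & ~b)]]: least fixpoint, start Z0 = Sat(EF A[r U (r & ~b)]) = {q0, q3, q4}, add states in Sat(~r | b) with every successor in Z. Already a fixed point.
Sat(A[(~r | b) U EF A[r U (r & ~b)]]) = {q0, q3, q4}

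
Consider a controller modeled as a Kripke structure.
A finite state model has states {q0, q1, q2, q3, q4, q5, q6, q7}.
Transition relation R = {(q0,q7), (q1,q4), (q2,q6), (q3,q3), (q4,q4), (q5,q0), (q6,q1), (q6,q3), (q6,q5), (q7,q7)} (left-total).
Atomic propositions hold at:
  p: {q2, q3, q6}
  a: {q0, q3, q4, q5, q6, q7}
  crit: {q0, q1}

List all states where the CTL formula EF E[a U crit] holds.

E[a U crit]: least fixpoint, start Z0 = Sat(crit) = {q0, q1}, add states in Sat(a) with some successor in Z. Z1 = {q0, q1, q5, q6}; fixed.
Sat(E[a U crit]) = {q0, q1, q5, q6}
EF E[a U crit]: least fixpoint, start Z0 = {q0, q1, q5, q6}, add states with some successor in Z. Z1 = {q0, q1, q2, q5, q6}; fixed.
Sat(EF E[a U crit]) = {q0, q1, q2, q5, q6}

{q0, q1, q2, q5, q6}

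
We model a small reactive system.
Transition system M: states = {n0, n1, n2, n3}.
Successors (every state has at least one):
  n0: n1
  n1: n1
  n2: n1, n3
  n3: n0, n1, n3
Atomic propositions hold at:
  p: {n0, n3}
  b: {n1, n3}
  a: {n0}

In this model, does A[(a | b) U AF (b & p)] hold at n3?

Sat(a | b) = {n0, n1, n3}
Sat(b & p) = {n3}
AF (b & p): least fixpoint, start Z0 = {n3}, add states with every successor in Z. Already a fixed point.
Sat(AF (b & p)) = {n3}
A[(a | b) U AF (b & p)]: least fixpoint, start Z0 = Sat(AF (b & p)) = {n3}, add states in Sat(a | b) with every successor in Z. Already a fixed point.
Sat(A[(a | b) U AF (b & p)]) = {n3}
n3 ∈ Sat(A[(a | b) U AF (b & p)]) = {n3}, so the formula holds at n3.

Yes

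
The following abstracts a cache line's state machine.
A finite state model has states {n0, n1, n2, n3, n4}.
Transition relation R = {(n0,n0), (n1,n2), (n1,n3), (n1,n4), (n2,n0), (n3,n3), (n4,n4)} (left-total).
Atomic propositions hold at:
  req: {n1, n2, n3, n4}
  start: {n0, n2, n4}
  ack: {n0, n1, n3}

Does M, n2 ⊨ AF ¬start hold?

No

Sat(¬start) = {n1, n3}
AF ¬start: least fixpoint, start Z0 = {n1, n3}, add states with every successor in Z. Already a fixed point.
Sat(AF ¬start) = {n1, n3}
n2 ∉ Sat(AF ¬start) = {n1, n3}, so the formula does not hold at n2.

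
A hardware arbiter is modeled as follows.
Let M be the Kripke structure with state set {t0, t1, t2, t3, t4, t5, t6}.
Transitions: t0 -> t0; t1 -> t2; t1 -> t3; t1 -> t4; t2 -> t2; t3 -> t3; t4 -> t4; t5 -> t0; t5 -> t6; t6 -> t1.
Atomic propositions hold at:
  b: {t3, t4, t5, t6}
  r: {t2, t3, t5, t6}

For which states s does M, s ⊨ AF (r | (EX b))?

Sat(EX b) = {s : some successor in {t3, t4, t5, t6}} = {t1, t3, t4, t5}
Sat(r | (EX b)) = {t1, t2, t3, t4, t5, t6}
AF (r | (EX b)): least fixpoint, start Z0 = {t1, t2, t3, t4, t5, t6}, add states with every successor in Z. Already a fixed point.
Sat(AF (r | (EX b))) = {t1, t2, t3, t4, t5, t6}

{t1, t2, t3, t4, t5, t6}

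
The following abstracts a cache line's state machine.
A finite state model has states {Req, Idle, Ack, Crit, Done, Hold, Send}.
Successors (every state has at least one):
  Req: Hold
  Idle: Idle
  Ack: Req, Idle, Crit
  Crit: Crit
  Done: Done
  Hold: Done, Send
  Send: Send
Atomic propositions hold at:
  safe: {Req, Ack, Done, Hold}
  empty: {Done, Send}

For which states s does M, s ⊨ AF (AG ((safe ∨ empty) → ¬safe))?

Sat(safe ∨ empty) = {Req, Ack, Done, Hold, Send}
Sat(¬safe) = {Idle, Crit, Send}
Sat((safe ∨ empty) → ¬safe) = {Idle, Crit, Send}
AG ((safe ∨ empty) → ¬safe): greatest fixpoint, start Z0 = {Idle, Crit, Send}, keep only states in Sat with every successor in Z. Already a fixed point.
Sat(AG ((safe ∨ empty) → ¬safe)) = {Idle, Crit, Send}
AF (AG ((safe ∨ empty) → ¬safe)): least fixpoint, start Z0 = {Idle, Crit, Send}, add states with every successor in Z. Already a fixed point.
Sat(AF (AG ((safe ∨ empty) → ¬safe))) = {Idle, Crit, Send}

{Idle, Crit, Send}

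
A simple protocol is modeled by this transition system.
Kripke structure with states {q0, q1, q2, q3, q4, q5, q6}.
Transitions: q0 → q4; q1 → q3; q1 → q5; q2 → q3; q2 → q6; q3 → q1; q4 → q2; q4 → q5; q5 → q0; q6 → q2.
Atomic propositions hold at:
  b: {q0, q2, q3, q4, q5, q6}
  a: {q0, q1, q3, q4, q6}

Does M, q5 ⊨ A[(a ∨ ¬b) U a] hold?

Sat(¬b) = {q1}
Sat(a ∨ ¬b) = {q0, q1, q3, q4, q6}
A[(a ∨ ¬b) U a]: least fixpoint, start Z0 = Sat(a) = {q0, q1, q3, q4, q6}, add states in Sat(a ∨ ¬b) with every successor in Z. Already a fixed point.
Sat(A[(a ∨ ¬b) U a]) = {q0, q1, q3, q4, q6}
q5 ∉ Sat(A[(a ∨ ¬b) U a]) = {q0, q1, q3, q4, q6}, so the formula does not hold at q5.

No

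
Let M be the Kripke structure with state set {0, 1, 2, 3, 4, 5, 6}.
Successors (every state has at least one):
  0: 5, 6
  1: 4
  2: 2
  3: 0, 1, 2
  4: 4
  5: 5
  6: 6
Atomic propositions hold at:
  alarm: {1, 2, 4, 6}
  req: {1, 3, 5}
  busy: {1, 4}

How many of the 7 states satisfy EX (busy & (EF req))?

1

EF req: least fixpoint, start Z0 = {1, 3, 5}, add states with some successor in Z. Z1 = {0, 1, 3, 5}; fixed.
Sat(EF req) = {0, 1, 3, 5}
Sat(busy & (EF req)) = {1}
Sat(EX (busy & (EF req))) = {s : some successor in {1}} = {3}
|Sat(EX (busy & (EF req)))| = |{3}| = 1.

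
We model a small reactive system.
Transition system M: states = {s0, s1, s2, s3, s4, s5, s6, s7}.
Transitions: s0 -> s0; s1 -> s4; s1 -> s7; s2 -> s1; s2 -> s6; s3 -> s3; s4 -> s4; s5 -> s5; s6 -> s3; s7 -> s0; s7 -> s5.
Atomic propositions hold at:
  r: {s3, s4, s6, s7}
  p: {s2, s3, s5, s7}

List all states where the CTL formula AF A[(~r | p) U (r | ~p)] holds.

Sat(~r) = {s0, s1, s2, s5}
Sat(~r | p) = {s0, s1, s2, s3, s5, s7}
Sat(~p) = {s0, s1, s4, s6}
Sat(r | ~p) = {s0, s1, s3, s4, s6, s7}
A[(~r | p) U (r | ~p)]: least fixpoint, start Z0 = Sat((r | ~p)) = {s0, s1, s3, s4, s6, s7}, add states in Sat(~r | p) with every successor in Z. Z1 = {s0, s1, s2, s3, s4, s6, s7}; fixed.
Sat(A[(~r | p) U (r | ~p)]) = {s0, s1, s2, s3, s4, s6, s7}
AF A[(~r | p) U (r | ~p)]: least fixpoint, start Z0 = {s0, s1, s2, s3, s4, s6, s7}, add states with every successor in Z. Already a fixed point.
Sat(AF A[(~r | p) U (r | ~p)]) = {s0, s1, s2, s3, s4, s6, s7}

{s0, s1, s2, s3, s4, s6, s7}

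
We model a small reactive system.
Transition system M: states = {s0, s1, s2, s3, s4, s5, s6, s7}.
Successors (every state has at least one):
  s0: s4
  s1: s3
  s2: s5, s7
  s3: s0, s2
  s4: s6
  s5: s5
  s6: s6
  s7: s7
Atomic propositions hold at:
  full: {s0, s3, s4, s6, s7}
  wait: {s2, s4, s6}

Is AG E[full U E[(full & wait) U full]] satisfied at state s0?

Sat(full & wait) = {s4, s6}
E[(full & wait) U full]: least fixpoint, start Z0 = Sat(full) = {s0, s3, s4, s6, s7}, add states in Sat(full & wait) with some successor in Z. Already a fixed point.
Sat(E[(full & wait) U full]) = {s0, s3, s4, s6, s7}
E[full U E[(full & wait) U full]]: least fixpoint, start Z0 = Sat(E[(full & wait) U full]) = {s0, s3, s4, s6, s7}, add states in Sat(full) with some successor in Z. Already a fixed point.
Sat(E[full U E[(full & wait) U full]]) = {s0, s3, s4, s6, s7}
AG E[full U E[(full & wait) U full]]: greatest fixpoint, start Z0 = {s0, s3, s4, s6, s7}, keep only states in Sat with every successor in Z. Z1 = {s0, s4, s6, s7}; fixed.
Sat(AG E[full U E[(full & wait) U full]]) = {s0, s4, s6, s7}
s0 ∈ Sat(AG E[full U E[(full & wait) U full]]) = {s0, s4, s6, s7}, so the formula holds at s0.

Yes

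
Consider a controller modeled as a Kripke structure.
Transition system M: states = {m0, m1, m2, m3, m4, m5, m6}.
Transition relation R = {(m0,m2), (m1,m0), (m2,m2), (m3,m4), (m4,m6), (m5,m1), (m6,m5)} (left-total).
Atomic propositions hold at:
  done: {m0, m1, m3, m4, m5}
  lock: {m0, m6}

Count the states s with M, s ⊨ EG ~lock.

Sat(~lock) = {m1, m2, m3, m4, m5}
EG ~lock: greatest fixpoint, start Z0 = {m1, m2, m3, m4, m5}, keep only states in Sat with some successor in Z. Z1 = {m2, m3, m5}; Z2 = {m2}; fixed.
Sat(EG ~lock) = {m2}
|Sat(EG ~lock)| = |{m2}| = 1.

1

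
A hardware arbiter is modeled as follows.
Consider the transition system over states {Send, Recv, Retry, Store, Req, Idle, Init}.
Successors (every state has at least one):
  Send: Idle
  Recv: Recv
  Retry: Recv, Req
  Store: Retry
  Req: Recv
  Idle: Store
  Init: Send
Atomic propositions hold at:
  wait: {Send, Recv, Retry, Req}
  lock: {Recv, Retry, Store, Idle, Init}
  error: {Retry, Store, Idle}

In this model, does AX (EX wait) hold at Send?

No

Sat(EX wait) = {s : some successor in {Send, Recv, Retry, Req}} = {Recv, Retry, Store, Req, Init}
Sat(AX (EX wait)) = {s : every successor in {Recv, Retry, Store, Req, Init}} = {Recv, Retry, Store, Req, Idle}
Send ∉ Sat(AX (EX wait)) = {Recv, Retry, Store, Req, Idle}, so the formula does not hold at Send.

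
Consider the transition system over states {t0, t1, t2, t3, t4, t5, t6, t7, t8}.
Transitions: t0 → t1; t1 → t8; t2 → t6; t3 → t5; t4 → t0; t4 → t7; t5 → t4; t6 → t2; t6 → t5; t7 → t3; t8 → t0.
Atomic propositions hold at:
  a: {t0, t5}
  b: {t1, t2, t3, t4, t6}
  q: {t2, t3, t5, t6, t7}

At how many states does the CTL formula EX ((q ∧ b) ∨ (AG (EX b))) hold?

3

Sat(q ∧ b) = {t2, t3, t6}
Sat(EX b) = {s : some successor in {t1, t2, t3, t4, t6}} = {t0, t2, t5, t6, t7}
AG (EX b): greatest fixpoint, start Z0 = {t0, t2, t5, t6, t7}, keep only states in Sat with every successor in Z. Z1 = {t2, t6}; Z2 = {t2}; Z3 = ∅; fixed.
Sat(AG (EX b)) = ∅
Sat((q ∧ b) ∨ (AG (EX b))) = {t2, t3, t6}
Sat(EX ((q ∧ b) ∨ (AG (EX b)))) = {s : some successor in {t2, t3, t6}} = {t2, t6, t7}
|Sat(EX ((q ∧ b) ∨ (AG (EX b))))| = |{t2, t6, t7}| = 3.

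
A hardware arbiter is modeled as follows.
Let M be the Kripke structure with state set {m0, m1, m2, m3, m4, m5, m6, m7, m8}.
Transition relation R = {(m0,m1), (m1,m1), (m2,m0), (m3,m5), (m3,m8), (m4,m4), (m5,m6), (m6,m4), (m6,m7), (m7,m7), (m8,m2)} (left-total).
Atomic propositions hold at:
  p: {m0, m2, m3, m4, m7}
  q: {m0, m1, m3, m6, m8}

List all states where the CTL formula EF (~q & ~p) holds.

Sat(~q) = {m2, m4, m5, m7}
Sat(~p) = {m1, m5, m6, m8}
Sat(~q & ~p) = {m5}
EF (~q & ~p): least fixpoint, start Z0 = {m5}, add states with some successor in Z. Z1 = {m3, m5}; fixed.
Sat(EF (~q & ~p)) = {m3, m5}

{m3, m5}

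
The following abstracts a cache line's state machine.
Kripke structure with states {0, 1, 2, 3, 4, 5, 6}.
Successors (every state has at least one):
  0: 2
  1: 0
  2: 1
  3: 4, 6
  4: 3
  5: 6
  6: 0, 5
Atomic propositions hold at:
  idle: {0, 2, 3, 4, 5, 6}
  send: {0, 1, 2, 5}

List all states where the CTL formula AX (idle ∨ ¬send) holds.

Sat(¬send) = {3, 4, 6}
Sat(idle ∨ ¬send) = {0, 2, 3, 4, 5, 6}
Sat(AX (idle ∨ ¬send)) = {s : every successor in {0, 2, 3, 4, 5, 6}} = {0, 1, 3, 4, 5, 6}

{0, 1, 3, 4, 5, 6}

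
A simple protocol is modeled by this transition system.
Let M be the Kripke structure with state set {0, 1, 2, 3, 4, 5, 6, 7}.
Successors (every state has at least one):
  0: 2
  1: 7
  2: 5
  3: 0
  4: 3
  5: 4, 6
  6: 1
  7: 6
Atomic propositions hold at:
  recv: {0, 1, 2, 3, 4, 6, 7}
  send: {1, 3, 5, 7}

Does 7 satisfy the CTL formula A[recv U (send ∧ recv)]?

Yes

Sat(send ∧ recv) = {1, 3, 7}
A[recv U (send ∧ recv)]: least fixpoint, start Z0 = Sat((send ∧ recv)) = {1, 3, 7}, add states in Sat(recv) with every successor in Z. Z1 = {1, 3, 4, 6, 7}; fixed.
Sat(A[recv U (send ∧ recv)]) = {1, 3, 4, 6, 7}
7 ∈ Sat(A[recv U (send ∧ recv)]) = {1, 3, 4, 6, 7}, so the formula holds at 7.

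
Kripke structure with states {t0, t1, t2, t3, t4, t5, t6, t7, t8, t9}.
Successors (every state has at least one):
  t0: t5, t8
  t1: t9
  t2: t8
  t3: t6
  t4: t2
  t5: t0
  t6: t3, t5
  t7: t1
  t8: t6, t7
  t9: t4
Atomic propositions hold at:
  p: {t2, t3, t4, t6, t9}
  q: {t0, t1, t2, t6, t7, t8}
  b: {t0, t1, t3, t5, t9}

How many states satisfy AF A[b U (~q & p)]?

Sat(~q) = {t3, t4, t5, t9}
Sat(~q & p) = {t3, t4, t9}
A[b U (~q & p)]: least fixpoint, start Z0 = Sat((~q & p)) = {t3, t4, t9}, add states in Sat(b) with every successor in Z. Z1 = {t1, t3, t4, t9}; fixed.
Sat(A[b U (~q & p)]) = {t1, t3, t4, t9}
AF A[b U (~q & p)]: least fixpoint, start Z0 = {t1, t3, t4, t9}, add states with every successor in Z. Z1 = {t1, t3, t4, t7, t9}; fixed.
Sat(AF A[b U (~q & p)]) = {t1, t3, t4, t7, t9}
|Sat(AF A[b U (~q & p)])| = |{t1, t3, t4, t7, t9}| = 5.

5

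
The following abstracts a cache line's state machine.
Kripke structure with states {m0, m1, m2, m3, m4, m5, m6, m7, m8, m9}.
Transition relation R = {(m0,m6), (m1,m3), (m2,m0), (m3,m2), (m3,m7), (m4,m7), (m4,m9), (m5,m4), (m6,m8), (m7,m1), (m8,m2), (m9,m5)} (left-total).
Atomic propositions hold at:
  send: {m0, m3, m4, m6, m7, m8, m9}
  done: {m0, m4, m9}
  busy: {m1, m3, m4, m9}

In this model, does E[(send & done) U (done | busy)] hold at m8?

Sat(send & done) = {m0, m4, m9}
Sat(done | busy) = {m0, m1, m3, m4, m9}
E[(send & done) U (done | busy)]: least fixpoint, start Z0 = Sat((done | busy)) = {m0, m1, m3, m4, m9}, add states in Sat(send & done) with some successor in Z. Already a fixed point.
Sat(E[(send & done) U (done | busy)]) = {m0, m1, m3, m4, m9}
m8 ∉ Sat(E[(send & done) U (done | busy)]) = {m0, m1, m3, m4, m9}, so the formula does not hold at m8.

No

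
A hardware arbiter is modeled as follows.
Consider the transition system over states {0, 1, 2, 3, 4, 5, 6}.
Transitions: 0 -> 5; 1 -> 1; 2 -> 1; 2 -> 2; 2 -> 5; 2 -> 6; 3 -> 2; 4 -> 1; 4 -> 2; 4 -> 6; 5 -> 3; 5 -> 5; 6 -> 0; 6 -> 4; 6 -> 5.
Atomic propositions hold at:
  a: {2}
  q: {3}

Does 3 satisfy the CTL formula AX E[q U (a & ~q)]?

Yes

Sat(~q) = {0, 1, 2, 4, 5, 6}
Sat(a & ~q) = {2}
E[q U (a & ~q)]: least fixpoint, start Z0 = Sat((a & ~q)) = {2}, add states in Sat(q) with some successor in Z. Z1 = {2, 3}; fixed.
Sat(E[q U (a & ~q)]) = {2, 3}
Sat(AX E[q U (a & ~q)]) = {s : every successor in {2, 3}} = {3}
3 ∈ Sat(AX E[q U (a & ~q)]) = {3}, so the formula holds at 3.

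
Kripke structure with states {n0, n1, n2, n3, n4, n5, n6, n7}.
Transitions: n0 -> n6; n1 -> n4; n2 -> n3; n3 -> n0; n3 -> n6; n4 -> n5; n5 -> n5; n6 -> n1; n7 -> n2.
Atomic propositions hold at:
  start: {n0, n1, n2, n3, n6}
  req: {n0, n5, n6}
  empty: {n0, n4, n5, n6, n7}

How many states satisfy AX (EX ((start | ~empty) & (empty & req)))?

Sat(~empty) = {n1, n2, n3}
Sat(start | ~empty) = {n0, n1, n2, n3, n6}
Sat(empty & req) = {n0, n5, n6}
Sat((start | ~empty) & (empty & req)) = {n0, n6}
Sat(EX ((start | ~empty) & (empty & req))) = {s : some successor in {n0, n6}} = {n0, n3}
Sat(AX (EX ((start | ~empty) & (empty & req)))) = {s : every successor in {n0, n3}} = {n2}
|Sat(AX (EX ((start | ~empty) & (empty & req))))| = |{n2}| = 1.

1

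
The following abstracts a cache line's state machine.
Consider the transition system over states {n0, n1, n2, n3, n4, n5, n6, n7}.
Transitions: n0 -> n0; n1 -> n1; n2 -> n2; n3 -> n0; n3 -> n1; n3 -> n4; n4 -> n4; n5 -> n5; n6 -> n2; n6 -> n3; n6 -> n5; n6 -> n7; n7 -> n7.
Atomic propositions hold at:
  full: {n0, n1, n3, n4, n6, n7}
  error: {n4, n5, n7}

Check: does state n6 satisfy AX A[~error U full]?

Sat(~error) = {n0, n1, n2, n3, n6}
A[~error U full]: least fixpoint, start Z0 = Sat(full) = {n0, n1, n3, n4, n6, n7}, add states in Sat(~error) with every successor in Z. Already a fixed point.
Sat(A[~error U full]) = {n0, n1, n3, n4, n6, n7}
Sat(AX A[~error U full]) = {s : every successor in {n0, n1, n3, n4, n6, n7}} = {n0, n1, n3, n4, n7}
n6 ∉ Sat(AX A[~error U full]) = {n0, n1, n3, n4, n7}, so the formula does not hold at n6.

No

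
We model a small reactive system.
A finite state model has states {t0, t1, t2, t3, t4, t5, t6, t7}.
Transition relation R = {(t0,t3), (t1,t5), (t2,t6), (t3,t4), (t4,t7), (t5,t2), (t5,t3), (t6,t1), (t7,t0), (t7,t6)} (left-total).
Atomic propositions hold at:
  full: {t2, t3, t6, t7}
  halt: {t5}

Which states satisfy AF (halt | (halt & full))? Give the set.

{t1, t2, t5, t6}

Sat(halt & full) = ∅
Sat(halt | (halt & full)) = {t5}
AF (halt | (halt & full)): least fixpoint, start Z0 = {t5}, add states with every successor in Z. Z1 = {t1, t5}; Z2 = {t1, t5, t6}; Z3 = {t1, t2, t5, t6}; fixed.
Sat(AF (halt | (halt & full))) = {t1, t2, t5, t6}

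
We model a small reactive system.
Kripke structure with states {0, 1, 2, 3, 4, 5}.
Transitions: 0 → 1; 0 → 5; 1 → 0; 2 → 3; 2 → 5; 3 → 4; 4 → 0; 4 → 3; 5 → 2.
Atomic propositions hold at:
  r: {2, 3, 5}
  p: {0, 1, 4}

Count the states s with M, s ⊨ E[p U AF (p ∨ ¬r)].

Sat(¬r) = {0, 1, 4}
Sat(p ∨ ¬r) = {0, 1, 4}
AF (p ∨ ¬r): least fixpoint, start Z0 = {0, 1, 4}, add states with every successor in Z. Z1 = {0, 1, 3, 4}; fixed.
Sat(AF (p ∨ ¬r)) = {0, 1, 3, 4}
E[p U AF (p ∨ ¬r)]: least fixpoint, start Z0 = Sat(AF (p ∨ ¬r)) = {0, 1, 3, 4}, add states in Sat(p) with some successor in Z. Already a fixed point.
Sat(E[p U AF (p ∨ ¬r)]) = {0, 1, 3, 4}
|Sat(E[p U AF (p ∨ ¬r)])| = |{0, 1, 3, 4}| = 4.

4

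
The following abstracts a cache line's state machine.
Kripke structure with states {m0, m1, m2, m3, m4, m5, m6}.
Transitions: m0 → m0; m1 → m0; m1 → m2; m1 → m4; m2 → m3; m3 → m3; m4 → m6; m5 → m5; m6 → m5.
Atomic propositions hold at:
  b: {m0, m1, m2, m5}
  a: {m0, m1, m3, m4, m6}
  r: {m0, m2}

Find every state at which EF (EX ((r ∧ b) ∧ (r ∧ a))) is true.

{m0, m1}

Sat(r ∧ b) = {m0, m2}
Sat(r ∧ a) = {m0}
Sat((r ∧ b) ∧ (r ∧ a)) = {m0}
Sat(EX ((r ∧ b) ∧ (r ∧ a))) = {s : some successor in {m0}} = {m0, m1}
EF (EX ((r ∧ b) ∧ (r ∧ a))): least fixpoint, start Z0 = {m0, m1}, add states with some successor in Z. Already a fixed point.
Sat(EF (EX ((r ∧ b) ∧ (r ∧ a)))) = {m0, m1}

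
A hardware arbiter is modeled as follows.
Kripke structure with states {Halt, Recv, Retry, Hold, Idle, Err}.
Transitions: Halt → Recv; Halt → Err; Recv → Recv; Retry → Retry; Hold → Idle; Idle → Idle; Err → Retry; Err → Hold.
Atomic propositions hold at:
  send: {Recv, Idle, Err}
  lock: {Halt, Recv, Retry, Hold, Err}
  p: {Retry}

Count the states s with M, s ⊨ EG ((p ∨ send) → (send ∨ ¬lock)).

Sat(p ∨ send) = {Recv, Retry, Idle, Err}
Sat(¬lock) = {Idle}
Sat(send ∨ ¬lock) = {Recv, Idle, Err}
Sat((p ∨ send) → (send ∨ ¬lock)) = {Halt, Recv, Hold, Idle, Err}
EG ((p ∨ send) → (send ∨ ¬lock)): greatest fixpoint, start Z0 = {Halt, Recv, Hold, Idle, Err}, keep only states in Sat with some successor in Z. Already a fixed point.
Sat(EG ((p ∨ send) → (send ∨ ¬lock))) = {Halt, Recv, Hold, Idle, Err}
|Sat(EG ((p ∨ send) → (send ∨ ¬lock)))| = |{Halt, Recv, Hold, Idle, Err}| = 5.

5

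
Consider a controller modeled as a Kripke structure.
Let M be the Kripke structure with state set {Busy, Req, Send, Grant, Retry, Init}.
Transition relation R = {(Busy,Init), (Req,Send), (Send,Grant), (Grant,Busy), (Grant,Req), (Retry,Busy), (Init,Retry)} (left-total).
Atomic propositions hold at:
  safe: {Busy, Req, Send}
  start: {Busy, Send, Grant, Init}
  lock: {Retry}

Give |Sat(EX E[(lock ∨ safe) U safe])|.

Sat(lock ∨ safe) = {Busy, Req, Send, Retry}
E[(lock ∨ safe) U safe]: least fixpoint, start Z0 = Sat(safe) = {Busy, Req, Send}, add states in Sat(lock ∨ safe) with some successor in Z. Z1 = {Busy, Req, Send, Retry}; fixed.
Sat(E[(lock ∨ safe) U safe]) = {Busy, Req, Send, Retry}
Sat(EX E[(lock ∨ safe) U safe]) = {s : some successor in {Busy, Req, Send, Retry}} = {Req, Grant, Retry, Init}
|Sat(EX E[(lock ∨ safe) U safe])| = |{Req, Grant, Retry, Init}| = 4.

4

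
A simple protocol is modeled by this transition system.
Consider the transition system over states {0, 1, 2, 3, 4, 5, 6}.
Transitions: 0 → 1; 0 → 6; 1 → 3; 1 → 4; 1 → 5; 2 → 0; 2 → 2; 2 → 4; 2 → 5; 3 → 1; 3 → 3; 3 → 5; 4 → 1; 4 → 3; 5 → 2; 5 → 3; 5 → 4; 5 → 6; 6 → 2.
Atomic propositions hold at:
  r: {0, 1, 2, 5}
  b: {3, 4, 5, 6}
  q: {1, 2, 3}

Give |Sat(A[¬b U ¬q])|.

Sat(¬b) = {0, 1, 2}
Sat(¬q) = {0, 4, 5, 6}
A[¬b U ¬q]: least fixpoint, start Z0 = Sat(¬q) = {0, 4, 5, 6}, add states in Sat(¬b) with every successor in Z. Already a fixed point.
Sat(A[¬b U ¬q]) = {0, 4, 5, 6}
|Sat(A[¬b U ¬q])| = |{0, 4, 5, 6}| = 4.

4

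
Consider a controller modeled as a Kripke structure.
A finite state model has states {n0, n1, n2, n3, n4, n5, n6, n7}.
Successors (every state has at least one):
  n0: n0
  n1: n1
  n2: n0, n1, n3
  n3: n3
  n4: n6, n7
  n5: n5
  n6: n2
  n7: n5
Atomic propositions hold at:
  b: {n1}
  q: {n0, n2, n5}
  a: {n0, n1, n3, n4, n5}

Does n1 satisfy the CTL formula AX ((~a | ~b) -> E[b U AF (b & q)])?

Yes

Sat(~a) = {n2, n6, n7}
Sat(~b) = {n0, n2, n3, n4, n5, n6, n7}
Sat(~a | ~b) = {n0, n2, n3, n4, n5, n6, n7}
Sat(b & q) = ∅
AF (b & q): least fixpoint, start Z0 = ∅, add states with every successor in Z. Already a fixed point.
Sat(AF (b & q)) = ∅
E[b U AF (b & q)]: least fixpoint, start Z0 = Sat(AF (b & q)) = ∅, add states in Sat(b) with some successor in Z. Already a fixed point.
Sat(E[b U AF (b & q)]) = ∅
Sat((~a | ~b) -> E[b U AF (b & q)]) = {n1}
Sat(AX ((~a | ~b) -> E[b U AF (b & q)])) = {s : every successor in {n1}} = {n1}
n1 ∈ Sat(AX ((~a | ~b) -> E[b U AF (b & q)])) = {n1}, so the formula holds at n1.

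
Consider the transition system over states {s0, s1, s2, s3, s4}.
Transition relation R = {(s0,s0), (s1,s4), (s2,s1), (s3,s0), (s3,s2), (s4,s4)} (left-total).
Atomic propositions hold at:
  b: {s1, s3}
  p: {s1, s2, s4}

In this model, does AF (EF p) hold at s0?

No

EF p: least fixpoint, start Z0 = {s1, s2, s4}, add states with some successor in Z. Z1 = {s1, s2, s3, s4}; fixed.
Sat(EF p) = {s1, s2, s3, s4}
AF (EF p): least fixpoint, start Z0 = {s1, s2, s3, s4}, add states with every successor in Z. Already a fixed point.
Sat(AF (EF p)) = {s1, s2, s3, s4}
s0 ∉ Sat(AF (EF p)) = {s1, s2, s3, s4}, so the formula does not hold at s0.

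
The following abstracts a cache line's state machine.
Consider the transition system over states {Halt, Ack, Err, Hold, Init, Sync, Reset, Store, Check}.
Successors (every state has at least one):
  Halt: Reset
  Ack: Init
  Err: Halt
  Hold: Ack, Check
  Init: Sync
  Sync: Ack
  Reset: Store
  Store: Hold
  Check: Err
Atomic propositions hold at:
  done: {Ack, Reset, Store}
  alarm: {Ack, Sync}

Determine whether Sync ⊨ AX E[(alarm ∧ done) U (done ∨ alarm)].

Yes

Sat(alarm ∧ done) = {Ack}
Sat(done ∨ alarm) = {Ack, Sync, Reset, Store}
E[(alarm ∧ done) U (done ∨ alarm)]: least fixpoint, start Z0 = Sat((done ∨ alarm)) = {Ack, Sync, Reset, Store}, add states in Sat(alarm ∧ done) with some successor in Z. Already a fixed point.
Sat(E[(alarm ∧ done) U (done ∨ alarm)]) = {Ack, Sync, Reset, Store}
Sat(AX E[(alarm ∧ done) U (done ∨ alarm)]) = {s : every successor in {Ack, Sync, Reset, Store}} = {Halt, Init, Sync, Reset}
Sync ∈ Sat(AX E[(alarm ∧ done) U (done ∨ alarm)]) = {Halt, Init, Sync, Reset}, so the formula holds at Sync.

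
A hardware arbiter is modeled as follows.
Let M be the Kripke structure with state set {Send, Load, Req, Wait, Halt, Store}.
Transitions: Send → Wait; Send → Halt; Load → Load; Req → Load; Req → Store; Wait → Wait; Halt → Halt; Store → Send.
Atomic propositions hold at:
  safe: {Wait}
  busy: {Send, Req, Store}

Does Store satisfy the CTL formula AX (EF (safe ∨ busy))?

Sat(safe ∨ busy) = {Send, Req, Wait, Store}
EF (safe ∨ busy): least fixpoint, start Z0 = {Send, Req, Wait, Store}, add states with some successor in Z. Already a fixed point.
Sat(EF (safe ∨ busy)) = {Send, Req, Wait, Store}
Sat(AX (EF (safe ∨ busy))) = {s : every successor in {Send, Req, Wait, Store}} = {Wait, Store}
Store ∈ Sat(AX (EF (safe ∨ busy))) = {Wait, Store}, so the formula holds at Store.

Yes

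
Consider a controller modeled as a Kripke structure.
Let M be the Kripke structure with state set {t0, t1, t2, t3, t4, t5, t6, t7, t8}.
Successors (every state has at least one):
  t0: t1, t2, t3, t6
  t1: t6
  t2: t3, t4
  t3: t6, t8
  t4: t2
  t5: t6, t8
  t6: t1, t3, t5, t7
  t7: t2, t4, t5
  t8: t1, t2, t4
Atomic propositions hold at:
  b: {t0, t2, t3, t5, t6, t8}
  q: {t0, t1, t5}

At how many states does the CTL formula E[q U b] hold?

7

E[q U b]: least fixpoint, start Z0 = Sat(b) = {t0, t2, t3, t5, t6, t8}, add states in Sat(q) with some successor in Z. Z1 = {t0, t1, t2, t3, t5, t6, t8}; fixed.
Sat(E[q U b]) = {t0, t1, t2, t3, t5, t6, t8}
|Sat(E[q U b])| = |{t0, t1, t2, t3, t5, t6, t8}| = 7.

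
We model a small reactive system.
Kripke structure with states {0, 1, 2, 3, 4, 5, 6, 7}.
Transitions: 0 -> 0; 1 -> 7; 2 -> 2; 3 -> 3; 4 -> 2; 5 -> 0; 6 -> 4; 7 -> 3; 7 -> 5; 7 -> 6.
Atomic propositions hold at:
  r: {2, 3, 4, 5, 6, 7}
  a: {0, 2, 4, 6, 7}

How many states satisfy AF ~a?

3

Sat(~a) = {1, 3, 5}
AF ~a: least fixpoint, start Z0 = {1, 3, 5}, add states with every successor in Z. Already a fixed point.
Sat(AF ~a) = {1, 3, 5}
|Sat(AF ~a)| = |{1, 3, 5}| = 3.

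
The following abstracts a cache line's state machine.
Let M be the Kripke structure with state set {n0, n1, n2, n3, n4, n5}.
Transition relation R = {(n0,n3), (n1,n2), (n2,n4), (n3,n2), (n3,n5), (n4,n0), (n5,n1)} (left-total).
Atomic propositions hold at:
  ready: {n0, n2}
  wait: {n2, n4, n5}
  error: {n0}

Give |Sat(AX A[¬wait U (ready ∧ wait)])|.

2

Sat(¬wait) = {n0, n1, n3}
Sat(ready ∧ wait) = {n2}
A[¬wait U (ready ∧ wait)]: least fixpoint, start Z0 = Sat((ready ∧ wait)) = {n2}, add states in Sat(¬wait) with every successor in Z. Z1 = {n1, n2}; fixed.
Sat(A[¬wait U (ready ∧ wait)]) = {n1, n2}
Sat(AX A[¬wait U (ready ∧ wait)]) = {s : every successor in {n1, n2}} = {n1, n5}
|Sat(AX A[¬wait U (ready ∧ wait)])| = |{n1, n5}| = 2.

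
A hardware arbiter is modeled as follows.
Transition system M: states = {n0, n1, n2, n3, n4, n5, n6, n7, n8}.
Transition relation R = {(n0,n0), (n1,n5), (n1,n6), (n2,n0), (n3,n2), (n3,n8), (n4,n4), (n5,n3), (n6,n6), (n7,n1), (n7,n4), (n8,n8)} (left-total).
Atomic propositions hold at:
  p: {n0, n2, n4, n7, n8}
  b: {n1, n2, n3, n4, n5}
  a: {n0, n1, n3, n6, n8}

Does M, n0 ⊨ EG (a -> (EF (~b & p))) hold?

Sat(~b) = {n0, n6, n7, n8}
Sat(~b & p) = {n0, n7, n8}
EF (~b & p): least fixpoint, start Z0 = {n0, n7, n8}, add states with some successor in Z. Z1 = {n0, n2, n3, n7, n8}; Z2 = {n0, n2, n3, n5, n7, n8}; Z3 = {n0, n1, n2, n3, n5, n7, n8}; fixed.
Sat(EF (~b & p)) = {n0, n1, n2, n3, n5, n7, n8}
Sat(a -> (EF (~b & p))) = {n0, n1, n2, n3, n4, n5, n7, n8}
EG (a -> (EF (~b & p))): greatest fixpoint, start Z0 = {n0, n1, n2, n3, n4, n5, n7, n8}, keep only states in Sat with some successor in Z. Already a fixed point.
Sat(EG (a -> (EF (~b & p)))) = {n0, n1, n2, n3, n4, n5, n7, n8}
n0 ∈ Sat(EG (a -> (EF (~b & p)))) = {n0, n1, n2, n3, n4, n5, n7, n8}, so the formula holds at n0.

Yes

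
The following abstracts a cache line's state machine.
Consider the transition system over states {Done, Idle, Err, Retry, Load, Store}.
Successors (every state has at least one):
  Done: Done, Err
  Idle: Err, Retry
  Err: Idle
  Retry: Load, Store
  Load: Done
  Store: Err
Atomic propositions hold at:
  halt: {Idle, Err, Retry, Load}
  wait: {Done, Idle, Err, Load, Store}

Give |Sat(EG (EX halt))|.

5

Sat(EX halt) = {s : some successor in {Idle, Err, Retry, Load}} = {Done, Idle, Err, Retry, Store}
EG (EX halt): greatest fixpoint, start Z0 = {Done, Idle, Err, Retry, Store}, keep only states in Sat with some successor in Z. Already a fixed point.
Sat(EG (EX halt)) = {Done, Idle, Err, Retry, Store}
|Sat(EG (EX halt))| = |{Done, Idle, Err, Retry, Store}| = 5.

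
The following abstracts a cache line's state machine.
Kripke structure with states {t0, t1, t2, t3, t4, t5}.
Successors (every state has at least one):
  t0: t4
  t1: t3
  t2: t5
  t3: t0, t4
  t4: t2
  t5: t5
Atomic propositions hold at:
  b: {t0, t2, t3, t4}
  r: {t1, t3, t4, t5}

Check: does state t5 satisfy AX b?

No

Sat(AX b) = {s : every successor in {t0, t2, t3, t4}} = {t0, t1, t3, t4}
t5 ∉ Sat(AX b) = {t0, t1, t3, t4}, so the formula does not hold at t5.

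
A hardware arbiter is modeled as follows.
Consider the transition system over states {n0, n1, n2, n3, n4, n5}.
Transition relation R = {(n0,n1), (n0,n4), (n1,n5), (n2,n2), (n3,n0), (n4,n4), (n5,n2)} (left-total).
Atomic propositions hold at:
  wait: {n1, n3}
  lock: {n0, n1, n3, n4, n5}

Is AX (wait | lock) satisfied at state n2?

No

Sat(wait | lock) = {n0, n1, n3, n4, n5}
Sat(AX (wait | lock)) = {s : every successor in {n0, n1, n3, n4, n5}} = {n0, n1, n3, n4}
n2 ∉ Sat(AX (wait | lock)) = {n0, n1, n3, n4}, so the formula does not hold at n2.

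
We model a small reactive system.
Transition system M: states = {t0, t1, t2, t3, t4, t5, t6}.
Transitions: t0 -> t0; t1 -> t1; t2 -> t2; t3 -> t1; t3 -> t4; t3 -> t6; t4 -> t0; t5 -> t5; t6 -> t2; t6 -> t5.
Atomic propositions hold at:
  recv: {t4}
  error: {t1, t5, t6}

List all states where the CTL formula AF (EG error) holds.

EG error: greatest fixpoint, start Z0 = {t1, t5, t6}, keep only states in Sat with some successor in Z. Already a fixed point.
Sat(EG error) = {t1, t5, t6}
AF (EG error): least fixpoint, start Z0 = {t1, t5, t6}, add states with every successor in Z. Already a fixed point.
Sat(AF (EG error)) = {t1, t5, t6}

{t1, t5, t6}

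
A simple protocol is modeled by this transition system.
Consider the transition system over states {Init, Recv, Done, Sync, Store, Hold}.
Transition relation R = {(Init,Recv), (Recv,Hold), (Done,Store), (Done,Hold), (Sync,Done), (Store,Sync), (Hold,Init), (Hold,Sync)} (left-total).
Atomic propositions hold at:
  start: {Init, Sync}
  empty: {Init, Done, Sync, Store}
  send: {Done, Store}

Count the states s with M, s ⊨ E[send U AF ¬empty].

Sat(¬empty) = {Recv, Hold}
AF ¬empty: least fixpoint, start Z0 = {Recv, Hold}, add states with every successor in Z. Z1 = {Init, Recv, Hold}; fixed.
Sat(AF ¬empty) = {Init, Recv, Hold}
E[send U AF ¬empty]: least fixpoint, start Z0 = Sat(AF ¬empty) = {Init, Recv, Hold}, add states in Sat(send) with some successor in Z. Z1 = {Init, Recv, Done, Hold}; fixed.
Sat(E[send U AF ¬empty]) = {Init, Recv, Done, Hold}
|Sat(E[send U AF ¬empty])| = |{Init, Recv, Done, Hold}| = 4.

4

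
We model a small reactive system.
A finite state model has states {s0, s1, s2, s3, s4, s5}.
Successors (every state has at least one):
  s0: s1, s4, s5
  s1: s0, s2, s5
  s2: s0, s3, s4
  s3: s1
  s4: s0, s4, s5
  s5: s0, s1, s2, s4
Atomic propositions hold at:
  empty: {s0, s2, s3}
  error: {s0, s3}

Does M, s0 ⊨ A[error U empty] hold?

Yes

A[error U empty]: least fixpoint, start Z0 = Sat(empty) = {s0, s2, s3}, add states in Sat(error) with every successor in Z. Already a fixed point.
Sat(A[error U empty]) = {s0, s2, s3}
s0 ∈ Sat(A[error U empty]) = {s0, s2, s3}, so the formula holds at s0.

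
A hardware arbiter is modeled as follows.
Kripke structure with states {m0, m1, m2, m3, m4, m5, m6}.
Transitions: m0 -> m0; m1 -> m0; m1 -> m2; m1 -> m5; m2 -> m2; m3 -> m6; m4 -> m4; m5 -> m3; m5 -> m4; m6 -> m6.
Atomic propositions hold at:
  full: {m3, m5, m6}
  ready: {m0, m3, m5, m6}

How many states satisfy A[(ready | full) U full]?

Sat(ready | full) = {m0, m3, m5, m6}
A[(ready | full) U full]: least fixpoint, start Z0 = Sat(full) = {m3, m5, m6}, add states in Sat(ready | full) with every successor in Z. Already a fixed point.
Sat(A[(ready | full) U full]) = {m3, m5, m6}
|Sat(A[(ready | full) U full])| = |{m3, m5, m6}| = 3.

3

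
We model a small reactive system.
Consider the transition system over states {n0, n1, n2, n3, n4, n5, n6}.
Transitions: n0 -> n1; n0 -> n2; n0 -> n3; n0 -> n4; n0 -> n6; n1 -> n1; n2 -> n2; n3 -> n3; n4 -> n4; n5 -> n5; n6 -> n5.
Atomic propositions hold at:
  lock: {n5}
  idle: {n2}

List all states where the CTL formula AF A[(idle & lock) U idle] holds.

{n2}

Sat(idle & lock) = ∅
A[(idle & lock) U idle]: least fixpoint, start Z0 = Sat(idle) = {n2}, add states in Sat(idle & lock) with every successor in Z. Already a fixed point.
Sat(A[(idle & lock) U idle]) = {n2}
AF A[(idle & lock) U idle]: least fixpoint, start Z0 = {n2}, add states with every successor in Z. Already a fixed point.
Sat(AF A[(idle & lock) U idle]) = {n2}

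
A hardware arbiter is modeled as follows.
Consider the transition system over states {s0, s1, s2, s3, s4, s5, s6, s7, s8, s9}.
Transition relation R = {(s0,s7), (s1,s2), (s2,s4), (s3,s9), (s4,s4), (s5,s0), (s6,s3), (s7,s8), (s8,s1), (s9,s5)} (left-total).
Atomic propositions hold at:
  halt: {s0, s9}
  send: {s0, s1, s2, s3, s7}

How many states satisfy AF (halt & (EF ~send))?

Sat(~send) = {s4, s5, s6, s8, s9}
EF ~send: least fixpoint, start Z0 = {s4, s5, s6, s8, s9}, add states with some successor in Z. Z1 = {s2, s3, s4, s5, s6, s7, s8, s9}; Z2 = {s0, s1, s2, s3, s4, s5, s6, s7, s8, s9}; fixed.
Sat(EF ~send) = {s0, s1, s2, s3, s4, s5, s6, s7, s8, s9}
Sat(halt & (EF ~send)) = {s0, s9}
AF (halt & (EF ~send)): least fixpoint, start Z0 = {s0, s9}, add states with every successor in Z. Z1 = {s0, s3, s5, s9}; Z2 = {s0, s3, s5, s6, s9}; fixed.
Sat(AF (halt & (EF ~send))) = {s0, s3, s5, s6, s9}
|Sat(AF (halt & (EF ~send)))| = |{s0, s3, s5, s6, s9}| = 5.

5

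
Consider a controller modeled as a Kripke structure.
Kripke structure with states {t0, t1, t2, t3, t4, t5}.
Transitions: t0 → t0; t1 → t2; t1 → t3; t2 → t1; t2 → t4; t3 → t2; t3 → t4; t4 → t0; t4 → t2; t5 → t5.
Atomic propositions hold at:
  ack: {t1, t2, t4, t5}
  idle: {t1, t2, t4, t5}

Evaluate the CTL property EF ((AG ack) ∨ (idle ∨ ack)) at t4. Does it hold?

AG ack: greatest fixpoint, start Z0 = {t1, t2, t4, t5}, keep only states in Sat with every successor in Z. Z1 = {t2, t5}; Z2 = {t5}; fixed.
Sat(AG ack) = {t5}
Sat(idle ∨ ack) = {t1, t2, t4, t5}
Sat((AG ack) ∨ (idle ∨ ack)) = {t1, t2, t4, t5}
EF ((AG ack) ∨ (idle ∨ ack)): least fixpoint, start Z0 = {t1, t2, t4, t5}, add states with some successor in Z. Z1 = {t1, t2, t3, t4, t5}; fixed.
Sat(EF ((AG ack) ∨ (idle ∨ ack))) = {t1, t2, t3, t4, t5}
t4 ∈ Sat(EF ((AG ack) ∨ (idle ∨ ack))) = {t1, t2, t3, t4, t5}, so the formula holds at t4.

Yes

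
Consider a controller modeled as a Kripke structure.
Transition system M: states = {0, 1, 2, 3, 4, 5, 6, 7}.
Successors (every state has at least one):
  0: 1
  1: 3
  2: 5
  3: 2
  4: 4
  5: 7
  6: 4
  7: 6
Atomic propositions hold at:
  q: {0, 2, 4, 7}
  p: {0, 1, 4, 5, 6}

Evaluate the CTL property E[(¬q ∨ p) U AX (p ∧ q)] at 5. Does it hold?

Sat(¬q) = {1, 3, 5, 6}
Sat(¬q ∨ p) = {0, 1, 3, 4, 5, 6}
Sat(p ∧ q) = {0, 4}
Sat(AX (p ∧ q)) = {s : every successor in {0, 4}} = {4, 6}
E[(¬q ∨ p) U AX (p ∧ q)]: least fixpoint, start Z0 = Sat(AX (p ∧ q)) = {4, 6}, add states in Sat(¬q ∨ p) with some successor in Z. Already a fixed point.
Sat(E[(¬q ∨ p) U AX (p ∧ q)]) = {4, 6}
5 ∉ Sat(E[(¬q ∨ p) U AX (p ∧ q)]) = {4, 6}, so the formula does not hold at 5.

No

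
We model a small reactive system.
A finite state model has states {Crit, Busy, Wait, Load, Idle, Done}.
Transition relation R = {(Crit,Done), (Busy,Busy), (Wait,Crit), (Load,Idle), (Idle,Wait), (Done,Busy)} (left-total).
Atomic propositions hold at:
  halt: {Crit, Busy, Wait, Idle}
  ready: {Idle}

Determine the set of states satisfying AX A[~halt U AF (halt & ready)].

{Load}

Sat(~halt) = {Load, Done}
Sat(halt & ready) = {Idle}
AF (halt & ready): least fixpoint, start Z0 = {Idle}, add states with every successor in Z. Z1 = {Load, Idle}; fixed.
Sat(AF (halt & ready)) = {Load, Idle}
A[~halt U AF (halt & ready)]: least fixpoint, start Z0 = Sat(AF (halt & ready)) = {Load, Idle}, add states in Sat(~halt) with every successor in Z. Already a fixed point.
Sat(A[~halt U AF (halt & ready)]) = {Load, Idle}
Sat(AX A[~halt U AF (halt & ready)]) = {s : every successor in {Load, Idle}} = {Load}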